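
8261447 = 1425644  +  6835803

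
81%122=81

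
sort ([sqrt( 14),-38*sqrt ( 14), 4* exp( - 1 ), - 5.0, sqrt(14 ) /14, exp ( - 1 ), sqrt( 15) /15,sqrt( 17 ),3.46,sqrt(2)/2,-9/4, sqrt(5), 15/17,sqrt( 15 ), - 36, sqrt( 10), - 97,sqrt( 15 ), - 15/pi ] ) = [-38*sqrt (14),-97, - 36 , - 5.0, - 15/pi, -9/4,  sqrt( 15) /15,  sqrt (14)/14,  exp( - 1),sqrt ( 2) /2,15/17, 4*exp(-1),sqrt(5 ),sqrt(10),3.46, sqrt(14 ),  sqrt( 15), sqrt(15 ),  sqrt( 17 ) ]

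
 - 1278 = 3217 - 4495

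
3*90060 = 270180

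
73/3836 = 73/3836 = 0.02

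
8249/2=8249/2 = 4124.50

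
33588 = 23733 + 9855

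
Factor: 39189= 3^1*13063^1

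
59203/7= 8457 +4/7  =  8457.57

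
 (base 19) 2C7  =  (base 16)3BD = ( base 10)957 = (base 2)1110111101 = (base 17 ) 355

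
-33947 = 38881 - 72828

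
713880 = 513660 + 200220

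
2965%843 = 436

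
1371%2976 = 1371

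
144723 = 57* 2539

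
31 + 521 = 552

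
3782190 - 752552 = 3029638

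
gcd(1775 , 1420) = 355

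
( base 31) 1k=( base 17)30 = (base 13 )3c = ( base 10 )51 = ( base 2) 110011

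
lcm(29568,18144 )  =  798336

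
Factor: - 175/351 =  - 3^( -3)*5^2*7^1*13^( - 1 ) 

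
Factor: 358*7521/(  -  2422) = -3^1*7^( - 1)*23^1 * 109^1 *173^ (-1 )*179^1= -1346259/1211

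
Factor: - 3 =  - 3^1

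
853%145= 128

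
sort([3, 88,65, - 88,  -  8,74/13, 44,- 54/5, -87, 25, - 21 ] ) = [-88, - 87,  -  21, - 54/5, - 8,3 , 74/13,25,  44,65,88]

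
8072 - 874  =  7198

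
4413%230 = 43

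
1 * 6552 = 6552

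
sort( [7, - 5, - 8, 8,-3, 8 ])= [ - 8, - 5 , - 3,7, 8,8] 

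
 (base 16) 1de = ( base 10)478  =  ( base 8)736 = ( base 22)lg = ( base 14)262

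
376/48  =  47/6 = 7.83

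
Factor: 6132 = 2^2*3^1*7^1*73^1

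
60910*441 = 26861310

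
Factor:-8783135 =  - 5^1*17^1* 191^1*541^1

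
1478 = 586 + 892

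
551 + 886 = 1437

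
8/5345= 8/5345 = 0.00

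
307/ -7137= - 307/7137 =-0.04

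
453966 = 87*5218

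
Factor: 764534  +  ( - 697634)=2^2*3^1 * 5^2*223^1 = 66900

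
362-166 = 196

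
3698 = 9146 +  - 5448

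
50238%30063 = 20175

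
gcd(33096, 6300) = 84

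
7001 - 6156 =845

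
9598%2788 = 1234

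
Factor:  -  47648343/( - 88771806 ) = 2^( - 1 )*3^(-1) *37^(- 1)*41^( - 1 ) * 43^1*431^1 *857^1*3251^( - 1 ) = 15882781/29590602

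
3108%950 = 258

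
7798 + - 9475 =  - 1677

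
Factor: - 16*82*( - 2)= 2^6*41^1 = 2624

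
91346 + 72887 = 164233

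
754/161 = 4 + 110/161 = 4.68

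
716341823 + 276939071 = 993280894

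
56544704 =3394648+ 53150056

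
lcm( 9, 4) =36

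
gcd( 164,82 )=82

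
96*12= 1152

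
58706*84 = 4931304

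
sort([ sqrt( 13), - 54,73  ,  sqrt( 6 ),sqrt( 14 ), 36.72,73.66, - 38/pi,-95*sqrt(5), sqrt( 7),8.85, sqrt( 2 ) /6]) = [-95 *sqrt (5),-54,  -  38/pi, sqrt(2 ) /6, sqrt( 6 ),sqrt(7), sqrt(13 ),sqrt( 14),8.85,36.72,73, 73.66]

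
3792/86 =1896/43= 44.09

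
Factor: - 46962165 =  - 3^1*5^1 *29^1*47^1*2297^1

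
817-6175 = -5358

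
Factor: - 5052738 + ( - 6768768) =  - 2^1*3^1*503^1*3917^1 = - 11821506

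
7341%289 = 116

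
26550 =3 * 8850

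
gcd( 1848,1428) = 84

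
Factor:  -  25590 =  - 2^1*3^1 * 5^1*853^1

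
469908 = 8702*54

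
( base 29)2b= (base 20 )39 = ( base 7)126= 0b1000101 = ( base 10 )69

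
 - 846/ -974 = 423/487 = 0.87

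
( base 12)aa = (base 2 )10000010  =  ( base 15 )8a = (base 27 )4M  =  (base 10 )130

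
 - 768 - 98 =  - 866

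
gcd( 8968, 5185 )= 1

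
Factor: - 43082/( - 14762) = 21541/7381 = 11^ ( - 2) * 13^1*61^(-1)*1657^1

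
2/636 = 1/318 = 0.00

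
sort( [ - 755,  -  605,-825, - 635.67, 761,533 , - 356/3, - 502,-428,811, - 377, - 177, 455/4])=[ - 825, - 755,-635.67, - 605,-502,-428,-377,-177,-356/3,455/4,533,  761, 811] 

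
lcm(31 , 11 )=341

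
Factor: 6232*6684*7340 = 2^7 * 3^1*5^1*19^1*41^1*367^1*557^1=305745409920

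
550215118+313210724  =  863425842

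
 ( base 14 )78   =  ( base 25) 46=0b1101010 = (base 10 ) 106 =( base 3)10221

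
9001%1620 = 901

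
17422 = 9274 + 8148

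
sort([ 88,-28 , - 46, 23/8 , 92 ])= [ - 46, - 28, 23/8,88,92 ]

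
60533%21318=17897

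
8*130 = 1040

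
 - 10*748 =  - 7480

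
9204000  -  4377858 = 4826142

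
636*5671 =3606756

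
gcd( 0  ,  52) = 52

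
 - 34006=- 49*694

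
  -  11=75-86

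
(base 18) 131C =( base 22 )e2e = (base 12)3b56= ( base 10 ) 6834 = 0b1101010110010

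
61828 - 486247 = -424419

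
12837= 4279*3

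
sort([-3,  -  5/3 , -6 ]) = [ - 6,-3, - 5/3] 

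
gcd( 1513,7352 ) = 1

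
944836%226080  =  40516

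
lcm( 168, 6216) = 6216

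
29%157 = 29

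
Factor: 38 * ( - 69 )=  - 2622 = - 2^1 * 3^1*19^1*23^1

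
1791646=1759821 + 31825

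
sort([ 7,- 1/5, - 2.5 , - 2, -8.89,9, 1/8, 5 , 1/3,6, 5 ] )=[ - 8.89, - 2.5, - 2 , - 1/5,1/8 , 1/3,5, 5,6,7,9 ] 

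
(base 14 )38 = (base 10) 50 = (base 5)200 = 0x32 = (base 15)35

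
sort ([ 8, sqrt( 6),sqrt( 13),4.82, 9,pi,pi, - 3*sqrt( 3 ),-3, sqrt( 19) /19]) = [ - 3*sqrt( 3),-3, sqrt (19) /19,  sqrt( 6 ), pi,pi,sqrt( 13),4.82,8,9 ] 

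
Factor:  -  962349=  - 3^1 * 59^1*5437^1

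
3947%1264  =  155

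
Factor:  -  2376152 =-2^3*297019^1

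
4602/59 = 78 = 78.00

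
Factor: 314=2^1*157^1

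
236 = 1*236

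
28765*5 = 143825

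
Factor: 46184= 2^3*23^1*251^1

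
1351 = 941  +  410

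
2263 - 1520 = 743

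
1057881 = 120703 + 937178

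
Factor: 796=2^2 * 199^1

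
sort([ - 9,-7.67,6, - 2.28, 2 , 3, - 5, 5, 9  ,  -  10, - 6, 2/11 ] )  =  [ - 10, - 9, - 7.67, - 6, - 5,  -  2.28,2/11,2, 3, 5,6, 9]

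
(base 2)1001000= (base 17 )44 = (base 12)60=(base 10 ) 72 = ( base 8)110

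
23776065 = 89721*265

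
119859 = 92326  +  27533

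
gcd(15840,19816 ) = 8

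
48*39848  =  1912704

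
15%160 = 15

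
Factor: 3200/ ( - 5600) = -4/7 =- 2^2 * 7^( - 1)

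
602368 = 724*832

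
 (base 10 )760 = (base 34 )mc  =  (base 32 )NO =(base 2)1011111000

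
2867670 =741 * 3870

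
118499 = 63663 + 54836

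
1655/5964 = 1655/5964 = 0.28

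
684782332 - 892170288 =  - 207387956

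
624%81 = 57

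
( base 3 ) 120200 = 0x1a7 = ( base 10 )423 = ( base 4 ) 12213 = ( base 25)GN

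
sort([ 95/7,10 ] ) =[ 10,95/7] 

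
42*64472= 2707824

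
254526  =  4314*59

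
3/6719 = 3/6719 = 0.00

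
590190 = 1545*382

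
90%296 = 90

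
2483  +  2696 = 5179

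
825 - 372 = 453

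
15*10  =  150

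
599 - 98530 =-97931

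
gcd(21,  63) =21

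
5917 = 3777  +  2140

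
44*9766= 429704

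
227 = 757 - 530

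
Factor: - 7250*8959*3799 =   -  2^1*5^3*17^2*29^2*  31^1*131^1 = -  246755497250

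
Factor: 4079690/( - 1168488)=  -  2039845/584244 = -  2^( - 2)*3^ ( -2) * 5^1 *16229^( - 1)*  407969^1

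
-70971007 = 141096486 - 212067493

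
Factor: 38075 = 5^2*1523^1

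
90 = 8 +82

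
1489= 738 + 751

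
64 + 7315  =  7379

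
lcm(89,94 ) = 8366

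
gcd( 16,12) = 4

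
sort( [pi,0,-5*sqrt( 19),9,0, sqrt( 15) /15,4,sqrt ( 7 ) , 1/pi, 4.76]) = [ - 5*sqrt(19),0,  0,sqrt(15)/15,1/pi,sqrt( 7 ),pi, 4, 4.76,9 ] 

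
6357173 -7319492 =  -962319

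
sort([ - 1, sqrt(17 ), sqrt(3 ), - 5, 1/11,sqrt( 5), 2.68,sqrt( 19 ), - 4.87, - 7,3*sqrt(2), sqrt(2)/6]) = [ - 7,-5, - 4.87, - 1, 1/11,sqrt( 2 )/6, sqrt (3), sqrt(5) , 2.68, sqrt( 17), 3 * sqrt( 2), sqrt (19)]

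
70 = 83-13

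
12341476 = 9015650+3325826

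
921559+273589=1195148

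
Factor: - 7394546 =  - 2^1*23^1*160751^1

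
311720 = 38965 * 8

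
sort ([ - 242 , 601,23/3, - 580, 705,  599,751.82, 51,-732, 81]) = [ - 732, - 580 ,  -  242,23/3,51, 81,599,601,705,751.82 ]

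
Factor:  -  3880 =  - 2^3*5^1*97^1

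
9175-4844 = 4331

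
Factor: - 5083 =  - 13^1*17^1*23^1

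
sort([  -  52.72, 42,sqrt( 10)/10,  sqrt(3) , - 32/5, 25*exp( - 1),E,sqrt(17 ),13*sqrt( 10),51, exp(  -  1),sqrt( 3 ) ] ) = [ - 52.72, - 32/5, sqrt( 10 )/10,exp( - 1), sqrt( 3),sqrt(3),  E,sqrt( 17),  25*exp ( - 1) , 13*sqrt(10), 42, 51] 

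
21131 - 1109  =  20022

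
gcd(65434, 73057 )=1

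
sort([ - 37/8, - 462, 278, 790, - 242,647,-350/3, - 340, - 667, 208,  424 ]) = [ - 667,-462,-340,- 242,-350/3, - 37/8, 208, 278, 424, 647,790 ] 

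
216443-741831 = -525388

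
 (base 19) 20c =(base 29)p9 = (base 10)734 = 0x2DE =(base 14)3A6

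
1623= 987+636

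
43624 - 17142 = 26482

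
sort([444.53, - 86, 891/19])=[ - 86, 891/19, 444.53]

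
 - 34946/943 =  - 34946/943= - 37.06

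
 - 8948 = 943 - 9891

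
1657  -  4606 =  - 2949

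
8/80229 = 8/80229 = 0.00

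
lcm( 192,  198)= 6336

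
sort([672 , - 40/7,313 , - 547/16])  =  [ - 547/16,-40/7,313,672 ]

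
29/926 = 29/926= 0.03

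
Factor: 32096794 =2^1*29^1*109^1 * 5077^1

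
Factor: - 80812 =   -  2^2*89^1*227^1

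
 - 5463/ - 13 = 5463/13 = 420.23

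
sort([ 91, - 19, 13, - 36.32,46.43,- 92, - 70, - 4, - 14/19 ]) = [-92, - 70,-36.32,- 19 , - 4, - 14/19,13, 46.43, 91 ] 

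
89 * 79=7031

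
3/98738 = 3/98738 = 0.00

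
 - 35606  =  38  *(-937 ) 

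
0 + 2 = 2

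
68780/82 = 34390/41=838.78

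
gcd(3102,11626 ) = 2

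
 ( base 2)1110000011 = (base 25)1ao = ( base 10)899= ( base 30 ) TT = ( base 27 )168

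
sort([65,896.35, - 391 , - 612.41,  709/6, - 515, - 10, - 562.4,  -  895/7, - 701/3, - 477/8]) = [ - 612.41, - 562.4, - 515, - 391, - 701/3, - 895/7, - 477/8, - 10,65, 709/6 , 896.35]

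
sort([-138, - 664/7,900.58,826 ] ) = [ - 138 , - 664/7, 826,900.58 ] 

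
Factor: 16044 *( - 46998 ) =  -2^3 * 3^3*7^2*191^1 * 373^1 = - 754035912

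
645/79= 645/79 = 8.16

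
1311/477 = 2 + 119/159 = 2.75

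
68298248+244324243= 312622491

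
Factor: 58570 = 2^1 *5^1*5857^1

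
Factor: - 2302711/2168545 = -5^(-1 ) * 31^1*1259^1* 7351^( - 1 )= - 39029/36755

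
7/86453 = 7/86453=0.00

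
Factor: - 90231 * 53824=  - 2^6*3^1*19^1*29^2*1583^1 = - 4856593344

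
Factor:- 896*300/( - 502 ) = 134400/251 = 2^8*3^1*5^2 * 7^1*251^( - 1)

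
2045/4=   2045/4 = 511.25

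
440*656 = 288640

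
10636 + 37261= 47897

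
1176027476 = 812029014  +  363998462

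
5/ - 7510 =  - 1 + 1501/1502 = -0.00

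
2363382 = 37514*63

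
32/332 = 8/83 = 0.10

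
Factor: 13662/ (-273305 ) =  - 2^1 * 3^3*5^ ( -1)*11^1*23^1 * 47^( - 1)*1163^ ( - 1)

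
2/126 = 1/63 = 0.02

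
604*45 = 27180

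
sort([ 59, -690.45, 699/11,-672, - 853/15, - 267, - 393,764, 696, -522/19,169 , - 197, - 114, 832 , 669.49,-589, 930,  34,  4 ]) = [ - 690.45,-672,  -  589, - 393, - 267, - 197,- 114, - 853/15, - 522/19, 4, 34, 59,  699/11,169, 669.49, 696, 764, 832, 930 ] 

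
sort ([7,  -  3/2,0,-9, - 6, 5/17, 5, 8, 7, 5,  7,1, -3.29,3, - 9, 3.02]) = [ - 9,-9,- 6, - 3.29, - 3/2,0, 5/17 , 1,3,  3.02, 5, 5, 7,  7, 7 , 8 ] 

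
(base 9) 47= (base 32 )1B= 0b101011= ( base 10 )43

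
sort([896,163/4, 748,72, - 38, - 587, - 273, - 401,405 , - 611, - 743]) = [ - 743,  -  611, -587, - 401,-273, - 38, 163/4,  72, 405, 748 , 896]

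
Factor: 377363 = 7^1*31^1 * 37^1*47^1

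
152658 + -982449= - 829791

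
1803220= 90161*20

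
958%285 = 103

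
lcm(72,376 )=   3384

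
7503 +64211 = 71714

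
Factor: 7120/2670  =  2^3*3^(  -  1 )= 8/3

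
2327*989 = 2301403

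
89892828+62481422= 152374250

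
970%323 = 1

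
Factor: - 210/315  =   - 2^1*3^(-1)=-2/3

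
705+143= 848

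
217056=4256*51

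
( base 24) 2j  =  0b1000011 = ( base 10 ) 67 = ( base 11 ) 61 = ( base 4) 1003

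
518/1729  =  74/247 = 0.30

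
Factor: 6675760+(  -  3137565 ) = 5^1*89^1*7951^1= 3538195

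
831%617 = 214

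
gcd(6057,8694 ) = 9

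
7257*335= 2431095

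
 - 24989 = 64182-89171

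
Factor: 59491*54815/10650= 652199833/2130 = 2^( - 1)*3^ ( - 1)*5^( - 1) * 19^1 * 41^1*71^( - 1 )*577^1*1451^1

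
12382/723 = 12382/723 =17.13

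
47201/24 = 47201/24 =1966.71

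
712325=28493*25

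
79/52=79/52 =1.52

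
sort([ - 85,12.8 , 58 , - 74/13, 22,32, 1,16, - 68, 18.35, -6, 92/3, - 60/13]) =[ - 85, - 68, - 6,  -  74/13, - 60/13,  1,12.8,16, 18.35,22,92/3  ,  32, 58 ] 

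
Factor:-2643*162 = - 428166= - 2^1*3^5*881^1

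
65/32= 2+1/32 = 2.03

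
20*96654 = 1933080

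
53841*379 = 20405739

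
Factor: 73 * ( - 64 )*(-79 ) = 369088 = 2^6*73^1 * 79^1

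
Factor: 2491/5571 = 3^(-2)*47^1*53^1*619^ ( - 1 ) 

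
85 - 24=61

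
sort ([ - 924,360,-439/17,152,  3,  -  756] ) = [ - 924, - 756, - 439/17,  3,  152,360 ] 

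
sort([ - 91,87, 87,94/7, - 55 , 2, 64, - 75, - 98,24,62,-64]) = [ - 98, - 91, - 75,-64,- 55, 2,94/7,  24,62, 64, 87,87] 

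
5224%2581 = 62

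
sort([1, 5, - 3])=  [ - 3,  1, 5]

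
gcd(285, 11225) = 5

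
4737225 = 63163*75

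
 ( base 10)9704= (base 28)CAG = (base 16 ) 25e8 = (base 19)17GE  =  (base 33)8U2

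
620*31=19220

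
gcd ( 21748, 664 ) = 4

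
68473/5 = 13694 + 3/5 = 13694.60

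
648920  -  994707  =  -345787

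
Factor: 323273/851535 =3^(-2 )*5^( -1 )*127^(-1) *149^ (-1)*323273^1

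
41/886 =41/886 = 0.05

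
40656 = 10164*4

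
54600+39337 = 93937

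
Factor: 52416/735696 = 28/393 = 2^2*3^(  -  1)*7^1*131^(-1)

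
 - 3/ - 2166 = 1/722 = 0.00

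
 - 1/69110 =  - 1/69110 =-0.00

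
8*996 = 7968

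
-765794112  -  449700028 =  - 1215494140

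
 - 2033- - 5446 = 3413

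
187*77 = 14399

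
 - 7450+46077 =38627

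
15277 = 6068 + 9209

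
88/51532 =22/12883=0.00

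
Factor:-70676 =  - 2^2*17669^1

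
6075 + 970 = 7045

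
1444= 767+677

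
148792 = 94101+54691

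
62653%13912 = 7005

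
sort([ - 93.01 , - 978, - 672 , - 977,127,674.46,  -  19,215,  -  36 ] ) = [ - 978, - 977,  -  672, - 93.01,-36 , - 19,  127 , 215,674.46]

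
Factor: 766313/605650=2^( - 1) * 5^(-2)*12113^(  -  1)  *  766313^1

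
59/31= 1  +  28/31= 1.90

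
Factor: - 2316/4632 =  - 1/2 = - 2^( - 1)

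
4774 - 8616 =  - 3842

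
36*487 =17532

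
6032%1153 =267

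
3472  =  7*496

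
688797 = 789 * 873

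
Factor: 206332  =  2^2 * 7^1*7369^1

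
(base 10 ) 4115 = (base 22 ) 8B1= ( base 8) 10023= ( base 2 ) 1000000010011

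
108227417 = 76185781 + 32041636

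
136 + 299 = 435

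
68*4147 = 281996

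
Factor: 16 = 2^4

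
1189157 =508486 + 680671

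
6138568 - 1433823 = 4704745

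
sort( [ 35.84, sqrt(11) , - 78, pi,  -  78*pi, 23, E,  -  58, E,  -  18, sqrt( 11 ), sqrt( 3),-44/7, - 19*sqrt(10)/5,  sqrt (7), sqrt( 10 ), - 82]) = [-78*pi, - 82,- 78, - 58,-18, - 19*sqrt(10)/5, - 44/7, sqrt( 3 ),sqrt(7), E,E, pi,  sqrt( 10),sqrt( 11), sqrt( 11), 23 , 35.84 ]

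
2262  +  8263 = 10525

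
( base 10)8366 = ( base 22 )h66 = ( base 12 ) 4a12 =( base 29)9re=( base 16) 20ae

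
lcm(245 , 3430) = 3430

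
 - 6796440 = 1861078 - 8657518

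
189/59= 3 + 12/59= 3.20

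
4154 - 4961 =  - 807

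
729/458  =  1 + 271/458 = 1.59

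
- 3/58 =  - 3/58 = -0.05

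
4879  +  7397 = 12276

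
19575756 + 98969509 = 118545265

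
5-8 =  - 3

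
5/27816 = 5/27816 = 0.00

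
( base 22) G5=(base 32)b5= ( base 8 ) 545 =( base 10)357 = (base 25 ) E7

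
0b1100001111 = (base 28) RR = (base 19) 234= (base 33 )no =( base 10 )783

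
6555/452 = 6555/452   =  14.50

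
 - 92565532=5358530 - 97924062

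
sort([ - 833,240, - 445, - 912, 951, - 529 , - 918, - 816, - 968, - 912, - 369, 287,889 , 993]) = [-968, - 918,  -  912, - 912, - 833, - 816, - 529 , - 445, - 369,240, 287,  889  ,  951,993]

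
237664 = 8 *29708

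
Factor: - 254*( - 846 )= 2^2*3^2  *  47^1*127^1 = 214884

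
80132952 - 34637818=45495134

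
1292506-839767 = 452739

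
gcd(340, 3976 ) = 4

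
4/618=2/309=0.01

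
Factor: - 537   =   - 3^1*179^1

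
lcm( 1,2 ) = 2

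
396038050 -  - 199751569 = 595789619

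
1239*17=21063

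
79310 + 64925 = 144235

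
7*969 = 6783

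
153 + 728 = 881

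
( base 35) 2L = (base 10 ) 91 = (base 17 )56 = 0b1011011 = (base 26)3d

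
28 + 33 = 61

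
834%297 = 240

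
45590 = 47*970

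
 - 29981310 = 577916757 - 607898067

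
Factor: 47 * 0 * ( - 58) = 0 = 0^1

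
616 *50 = 30800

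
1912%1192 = 720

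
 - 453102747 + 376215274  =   - 76887473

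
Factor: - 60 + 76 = 2^4 = 16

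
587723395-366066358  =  221657037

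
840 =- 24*( - 35)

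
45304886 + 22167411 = 67472297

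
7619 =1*7619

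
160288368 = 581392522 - 421104154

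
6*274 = 1644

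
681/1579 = 681/1579 = 0.43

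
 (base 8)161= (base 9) 135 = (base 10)113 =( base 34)3b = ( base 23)4l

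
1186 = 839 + 347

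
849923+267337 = 1117260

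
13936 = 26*536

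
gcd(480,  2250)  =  30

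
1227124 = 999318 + 227806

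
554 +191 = 745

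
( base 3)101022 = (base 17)G6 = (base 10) 278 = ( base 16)116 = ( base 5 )2103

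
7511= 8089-578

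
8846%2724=674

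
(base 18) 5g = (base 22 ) 4i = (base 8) 152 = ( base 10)106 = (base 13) 82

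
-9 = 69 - 78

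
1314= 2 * 657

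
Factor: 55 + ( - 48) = 7^1 = 7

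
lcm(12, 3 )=12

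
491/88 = 491/88 = 5.58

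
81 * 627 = 50787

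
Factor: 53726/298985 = 2^1  *  5^( -1)*26863^1*59797^(-1 )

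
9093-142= 8951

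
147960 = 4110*36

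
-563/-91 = 563/91 = 6.19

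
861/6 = 287/2 = 143.50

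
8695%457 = 12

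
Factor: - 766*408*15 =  - 4687920 =- 2^4* 3^2 * 5^1*17^1 *383^1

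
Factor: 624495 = 3^1*5^1*17^1*31^1*79^1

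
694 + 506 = 1200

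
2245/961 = 2245/961 = 2.34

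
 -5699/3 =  - 1900 + 1/3 = -  1899.67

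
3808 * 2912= 11088896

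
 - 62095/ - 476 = 130 + 215/476  =  130.45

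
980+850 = 1830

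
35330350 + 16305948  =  51636298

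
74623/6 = 74623/6 = 12437.17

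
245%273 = 245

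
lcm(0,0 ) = 0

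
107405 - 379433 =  - 272028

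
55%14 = 13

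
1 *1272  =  1272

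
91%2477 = 91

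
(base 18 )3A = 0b1000000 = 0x40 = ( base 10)64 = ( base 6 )144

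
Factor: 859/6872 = 1/8  =  2^( - 3)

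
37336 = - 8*( - 4667)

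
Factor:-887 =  - 887^1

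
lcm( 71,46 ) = 3266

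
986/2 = 493=493.00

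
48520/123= 48520/123 = 394.47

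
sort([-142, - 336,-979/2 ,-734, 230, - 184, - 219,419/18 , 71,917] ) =[  -  734, - 979/2,- 336,-219, - 184, - 142, 419/18, 71,230,917]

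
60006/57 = 1052 + 14/19 = 1052.74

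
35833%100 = 33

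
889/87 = 889/87  =  10.22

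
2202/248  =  8 + 109/124 = 8.88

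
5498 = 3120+2378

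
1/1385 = 1/1385=0.00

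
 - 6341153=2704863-9046016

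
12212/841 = 12212/841 = 14.52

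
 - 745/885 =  - 1 + 28/177 = -0.84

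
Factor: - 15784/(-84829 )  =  2^3*41^(  -  1)*1973^1*2069^ ( - 1 )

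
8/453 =8/453 =0.02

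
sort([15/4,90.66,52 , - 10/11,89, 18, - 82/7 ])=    [ - 82/7, - 10/11  ,  15/4,18 , 52,89, 90.66]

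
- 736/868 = -1+33/217=-0.85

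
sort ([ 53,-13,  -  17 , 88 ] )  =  [ - 17, - 13,53, 88]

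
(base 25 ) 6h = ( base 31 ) 5C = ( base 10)167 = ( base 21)7K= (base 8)247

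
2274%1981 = 293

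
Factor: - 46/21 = -2^1* 3^( - 1)*7^(  -  1)*23^1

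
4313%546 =491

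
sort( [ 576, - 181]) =[ - 181, 576 ] 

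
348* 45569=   15858012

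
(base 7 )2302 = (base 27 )13p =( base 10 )835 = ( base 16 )343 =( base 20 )21F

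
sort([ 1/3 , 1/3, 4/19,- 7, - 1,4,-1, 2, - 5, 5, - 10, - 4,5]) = [  -  10, - 7, - 5,-4, - 1, - 1, 4/19, 1/3, 1/3, 2, 4, 5, 5 ] 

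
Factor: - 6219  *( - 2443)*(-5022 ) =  -76299331374 = -2^1 *3^6*7^1*31^1  *  349^1*691^1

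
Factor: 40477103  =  31^1*1305713^1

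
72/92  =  18/23 = 0.78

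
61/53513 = 61/53513 = 0.00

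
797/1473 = 797/1473=0.54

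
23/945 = 23/945 = 0.02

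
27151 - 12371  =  14780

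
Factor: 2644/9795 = 2^2*3^(  -  1 ) * 5^( - 1)*653^( - 1) * 661^1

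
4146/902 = 2073/451 = 4.60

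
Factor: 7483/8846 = 2^( - 1 )*7^1*1069^1*4423^( - 1)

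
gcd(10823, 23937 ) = 79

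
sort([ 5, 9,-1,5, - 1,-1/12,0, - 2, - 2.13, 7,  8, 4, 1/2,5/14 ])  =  [- 2.13,-2,- 1,-1, - 1/12,0 , 5/14,1/2,4,5,5,7, 8,9] 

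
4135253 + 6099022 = 10234275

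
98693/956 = 103  +  225/956 = 103.24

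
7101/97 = 73+20/97 = 73.21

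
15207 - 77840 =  - 62633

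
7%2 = 1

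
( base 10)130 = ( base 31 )46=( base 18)74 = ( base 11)109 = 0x82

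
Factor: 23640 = 2^3*3^1*5^1*197^1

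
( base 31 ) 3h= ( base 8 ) 156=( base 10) 110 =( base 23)4i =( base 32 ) 3E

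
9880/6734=1 + 121/259 = 1.47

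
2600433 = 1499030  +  1101403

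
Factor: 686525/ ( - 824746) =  -2^( - 1 )*5^2*7^1*13^(-1)*3923^1*31721^( - 1)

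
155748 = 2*77874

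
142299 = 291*489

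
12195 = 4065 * 3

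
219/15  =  14+3/5 = 14.60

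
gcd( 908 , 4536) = 4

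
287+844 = 1131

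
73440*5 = 367200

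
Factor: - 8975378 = - 2^1*353^1*12713^1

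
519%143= 90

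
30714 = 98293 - 67579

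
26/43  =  26/43=   0.60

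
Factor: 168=2^3*3^1*7^1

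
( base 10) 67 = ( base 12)57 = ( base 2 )1000011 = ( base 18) 3D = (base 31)25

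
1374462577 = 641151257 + 733311320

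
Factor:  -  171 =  - 3^2 * 19^1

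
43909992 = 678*64764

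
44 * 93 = 4092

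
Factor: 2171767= 13^1*17^1*31^1*317^1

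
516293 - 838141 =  - 321848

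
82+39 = 121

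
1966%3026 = 1966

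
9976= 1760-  - 8216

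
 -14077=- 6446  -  7631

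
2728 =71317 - 68589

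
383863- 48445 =335418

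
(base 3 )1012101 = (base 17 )307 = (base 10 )874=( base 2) 1101101010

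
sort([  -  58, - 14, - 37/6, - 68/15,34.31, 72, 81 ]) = [ - 58,  -  14, - 37/6 ,- 68/15,34.31, 72,81] 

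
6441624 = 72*89467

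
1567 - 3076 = -1509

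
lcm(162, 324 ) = 324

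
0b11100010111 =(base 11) 1400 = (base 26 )2HL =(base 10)1815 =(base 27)2D6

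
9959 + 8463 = 18422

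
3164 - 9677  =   - 6513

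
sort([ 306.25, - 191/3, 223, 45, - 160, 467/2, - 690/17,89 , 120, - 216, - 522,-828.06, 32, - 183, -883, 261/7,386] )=[ - 883, - 828.06, - 522, - 216, -183, - 160,  -  191/3, - 690/17,32,261/7,45, 89, 120, 223,467/2, 306.25, 386]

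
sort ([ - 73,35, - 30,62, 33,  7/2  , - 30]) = [ - 73, - 30, - 30,7/2  ,  33,35,  62]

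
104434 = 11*9494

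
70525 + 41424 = 111949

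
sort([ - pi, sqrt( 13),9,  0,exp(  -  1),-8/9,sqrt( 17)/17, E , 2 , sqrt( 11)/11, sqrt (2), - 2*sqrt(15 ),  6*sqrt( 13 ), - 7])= [ - 2 * sqrt( 15), - 7, -pi, - 8/9, 0,sqrt (17 ) /17 , sqrt( 11)/11,exp( - 1), sqrt(2 ), 2, E,sqrt (13),9, 6*sqrt( 13)]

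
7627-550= 7077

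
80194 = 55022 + 25172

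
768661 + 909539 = 1678200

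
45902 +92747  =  138649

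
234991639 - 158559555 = 76432084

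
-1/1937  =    -  1 + 1936/1937 = - 0.00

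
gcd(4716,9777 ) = 3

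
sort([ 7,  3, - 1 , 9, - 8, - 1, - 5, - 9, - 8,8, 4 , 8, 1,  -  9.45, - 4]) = [ - 9.45, - 9, - 8, - 8, - 5, - 4, - 1 , - 1,1,3, 4  ,  7 , 8, 8,9]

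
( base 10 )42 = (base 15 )2C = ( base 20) 22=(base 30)1c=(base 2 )101010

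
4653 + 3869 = 8522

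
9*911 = 8199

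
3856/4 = 964  =  964.00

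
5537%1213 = 685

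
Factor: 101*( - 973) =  - 98273 = - 7^1*101^1*139^1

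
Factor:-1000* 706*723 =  - 510438000= - 2^4  *3^1*5^3*241^1 * 353^1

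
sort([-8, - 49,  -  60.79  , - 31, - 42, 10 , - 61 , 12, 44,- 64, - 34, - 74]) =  [  -  74,-64, - 61, - 60.79, - 49, - 42,  -  34, - 31, - 8,10,12,44] 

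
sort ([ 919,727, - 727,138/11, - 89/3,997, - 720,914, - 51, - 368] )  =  [-727 , - 720, - 368 ,-51, - 89/3,138/11,  727 , 914, 919, 997]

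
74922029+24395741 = 99317770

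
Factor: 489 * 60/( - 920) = -2^( - 1 )* 3^2*23^( - 1 )*163^1 = - 1467/46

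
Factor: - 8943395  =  -5^1*19^1*47^1*2003^1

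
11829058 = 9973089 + 1855969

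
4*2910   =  11640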